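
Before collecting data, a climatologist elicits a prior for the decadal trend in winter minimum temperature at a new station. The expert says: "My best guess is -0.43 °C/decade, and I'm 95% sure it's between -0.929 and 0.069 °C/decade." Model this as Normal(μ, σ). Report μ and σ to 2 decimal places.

μ = -0.43, σ = 0.25

A symmetric 95% interval runs μ ± z·σ with z = 1.96.
Half-width = 0.499, so σ = 0.499/1.96 = 0.25.
μ is the stated best guess, -0.43.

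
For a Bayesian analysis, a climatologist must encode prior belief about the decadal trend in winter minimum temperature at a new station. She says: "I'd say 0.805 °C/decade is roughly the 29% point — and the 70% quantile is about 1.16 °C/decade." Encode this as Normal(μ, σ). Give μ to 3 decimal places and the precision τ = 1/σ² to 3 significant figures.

The p-quantile of Normal(μ,σ) is μ + z_p·σ, with z_{0.29} = -0.5534 and z_{0.7} = 0.5244.
Eliminate σ: μ = (z₂·x₁ − z₁·x₂)/(z₂ − z₁) = (0.5244·0.805 − (-0.5534)·1.16)/1.078 = 0.987.
Then σ = (x₂ − x₁)/(z₂ − z₁) = (1.16 − 0.805)/1.078 = 0.329.
Precision τ = 1/σ² = 1/0.3294² = 9.22.

μ = 0.987, τ = 9.22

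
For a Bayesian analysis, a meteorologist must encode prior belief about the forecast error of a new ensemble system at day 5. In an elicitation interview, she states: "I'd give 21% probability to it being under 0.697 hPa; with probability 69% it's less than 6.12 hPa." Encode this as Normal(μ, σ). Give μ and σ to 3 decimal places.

μ = 4.055, σ = 4.164

The p-quantile of Normal(μ,σ) is μ + z_p·σ, with z_{0.21} = -0.8064 and z_{0.69} = 0.4959.
Eliminate σ: μ = (z₂·x₁ − z₁·x₂)/(z₂ − z₁) = (0.4959·0.697 − (-0.8064)·6.12)/1.302 = 4.055.
Then σ = (x₂ − x₁)/(z₂ − z₁) = (6.12 − 0.697)/1.302 = 4.164.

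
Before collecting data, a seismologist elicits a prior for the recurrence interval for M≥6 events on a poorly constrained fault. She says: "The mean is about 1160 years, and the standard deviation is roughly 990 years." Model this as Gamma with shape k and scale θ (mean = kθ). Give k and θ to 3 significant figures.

k ≈ 1.37, θ ≈ 845

For Gamma(k, scale θ): mean = kθ, variance = kθ², so CV = 1/√k.
CV = SD/mean = 990/1160 = 0.8534, hence k = 1/CV² = 1.37.
Then θ = mean/k = 1160/1.37 = 845.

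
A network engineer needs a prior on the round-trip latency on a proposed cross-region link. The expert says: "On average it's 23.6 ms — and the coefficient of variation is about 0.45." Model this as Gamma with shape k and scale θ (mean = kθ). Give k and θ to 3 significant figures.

For Gamma(k, scale θ): mean = kθ, variance = kθ², so CV = 1/√k.
CV = 0.45, hence k = 1/CV² = 4.94.
Then θ = mean/k = 23.6/4.94 = 4.78.

k ≈ 4.94, θ ≈ 4.78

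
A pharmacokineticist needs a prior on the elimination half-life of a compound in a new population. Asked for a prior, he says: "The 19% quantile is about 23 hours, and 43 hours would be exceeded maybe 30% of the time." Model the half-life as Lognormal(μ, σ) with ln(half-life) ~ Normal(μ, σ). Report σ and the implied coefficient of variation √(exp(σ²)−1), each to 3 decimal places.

σ ≈ 0.446, CV ≈ 0.469

If T ~ Lognormal(μ,σ) then ln T ~ Normal(μ,σ), so the p-quantile of ln T is μ + z_p·σ.
ln(23) = 3.135 and ln(43) = 3.761; z_{0.19} = -0.8779, z_{0.7} = 0.5244.
σ = (3.761 − 3.135)/(0.5244 − (-0.8779)) = 0.446.
μ = 3.135 − (-0.8779)·0.446 = 3.527.
CV = √(exp(σ²)−1) = √(exp(0.1991)−1) = 0.469.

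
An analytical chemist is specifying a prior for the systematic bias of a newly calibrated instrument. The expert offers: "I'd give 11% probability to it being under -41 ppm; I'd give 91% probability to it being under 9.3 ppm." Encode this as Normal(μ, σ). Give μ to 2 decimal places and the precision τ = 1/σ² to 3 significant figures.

μ = -16.97, τ = 0.00261

For Normal(μ,σ), the p-quantile is μ + z_p·σ. Here z_{0.11} = -1.227, z_{0.91} = 1.341.
So -41 = μ − 1.227σ and 9.3 = μ + 1.341σ.
Subtracting: σ = (9.3 − -41)/(1.341 − (-1.227)) = 19.59.
Then μ = -41 − (-1.227)·19.59 = -16.97.
Precision τ = 1/σ² = 1/19.59² = 0.00261.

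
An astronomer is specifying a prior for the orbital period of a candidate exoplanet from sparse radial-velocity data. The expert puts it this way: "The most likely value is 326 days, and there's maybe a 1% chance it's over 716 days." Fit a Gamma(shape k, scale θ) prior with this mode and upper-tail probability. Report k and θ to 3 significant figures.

k ≈ 8.79, θ ≈ 41.8

Gamma(k,θ) with k>1 has mode (k−1)θ, so θ = 326/(k−1).
Need P(X < 716) = 0.99 with θ tied to k this way. Start at k = 2, θ = 326: P(X<716) ≈ 0.645.
Too low — raise k to concentrate. Iterating converges to k ≈ 8.79.
Then θ = 326/(8.79−1) ≈ 41.8.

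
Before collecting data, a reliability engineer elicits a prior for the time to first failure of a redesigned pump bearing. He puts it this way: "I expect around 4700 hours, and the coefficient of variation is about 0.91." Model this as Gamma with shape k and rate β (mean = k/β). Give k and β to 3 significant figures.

For Gamma(k, rate β): mean = k/β, variance = k/β², so CV = 1/√k.
CV = 0.91, hence k = 1/CV² = 1.21.
Then β = k/mean = 1.21/4700 = 0.000257.

k ≈ 1.21, β ≈ 0.000257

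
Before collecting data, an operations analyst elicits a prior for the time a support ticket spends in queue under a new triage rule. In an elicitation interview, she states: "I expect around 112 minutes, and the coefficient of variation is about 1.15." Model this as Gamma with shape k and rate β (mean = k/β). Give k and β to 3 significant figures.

k ≈ 0.756, β ≈ 0.00675

For Gamma(k, rate β): mean = k/β, variance = k/β², so CV = 1/√k.
CV = 1.15, hence k = 1/CV² = 0.756.
Then β = k/mean = 0.756/112 = 0.00675.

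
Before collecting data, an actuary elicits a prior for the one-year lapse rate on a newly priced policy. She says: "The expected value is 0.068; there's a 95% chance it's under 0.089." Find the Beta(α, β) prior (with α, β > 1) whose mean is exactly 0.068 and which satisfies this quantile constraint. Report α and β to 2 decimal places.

α ≈ 29.31, β ≈ 401.71

With mean 0.068 fixed, write α = 0.068s, β = 0.932s where s = α+β.
Need P(θ < 0.089) = 0.95 under Beta(0.068s, 0.932s). Normal approximation: (q−m)/√(m(1−m)/s) ≈ z_{0.95} = 1.64, so s ≈ 0.068·0.932·(1.64)²/(0.089−0.068)² = 388.8.
At s = 388.8: P(θ<0.089) ≈ 0.942. Adjusting to match 0.95 gives s ≈ 431.02.
So α = 0.068·431.02 ≈ 29.31, β = 0.932·431.02 ≈ 401.71.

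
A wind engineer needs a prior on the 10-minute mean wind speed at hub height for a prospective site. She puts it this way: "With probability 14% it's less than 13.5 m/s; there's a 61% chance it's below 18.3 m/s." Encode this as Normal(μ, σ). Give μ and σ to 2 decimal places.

μ = 17.31, σ = 3.53

The p-quantile of Normal(μ,σ) is μ + z_p·σ, with z_{0.14} = -1.08 and z_{0.61} = 0.2793.
Eliminate σ: μ = (z₂·x₁ − z₁·x₂)/(z₂ − z₁) = (0.2793·13.5 − (-1.08)·18.3)/1.36 = 17.31.
Then σ = (x₂ − x₁)/(z₂ − z₁) = (18.3 − 13.5)/1.36 = 3.53.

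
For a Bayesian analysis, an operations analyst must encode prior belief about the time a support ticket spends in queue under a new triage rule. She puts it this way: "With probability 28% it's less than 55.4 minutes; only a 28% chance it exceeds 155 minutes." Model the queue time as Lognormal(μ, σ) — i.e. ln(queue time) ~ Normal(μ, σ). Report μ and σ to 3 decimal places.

μ ≈ 4.529, σ ≈ 0.883

If T ~ Lognormal(μ,σ) then ln T ~ Normal(μ,σ), so the p-quantile of ln T is μ + z_p·σ.
ln(55.4) = 4.015 and ln(155) = 5.043; z_{0.28} = -0.5828, z_{0.72} = 0.5828.
σ = (5.043 − 4.015)/(0.5828 − (-0.5828)) = 0.883.
μ = 4.015 − (-0.5828)·0.883 = 4.529.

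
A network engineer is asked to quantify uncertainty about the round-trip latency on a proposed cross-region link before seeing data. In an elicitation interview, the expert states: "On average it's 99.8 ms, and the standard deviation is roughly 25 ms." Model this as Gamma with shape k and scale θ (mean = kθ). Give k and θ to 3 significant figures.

k ≈ 15.9, θ ≈ 6.26

For Gamma(k, scale θ): mean = kθ, variance = kθ², so CV = 1/√k.
CV = SD/mean = 25/99.8 = 0.2505, hence k = 1/CV² = 15.9.
Then θ = mean/k = 99.8/15.9 = 6.26.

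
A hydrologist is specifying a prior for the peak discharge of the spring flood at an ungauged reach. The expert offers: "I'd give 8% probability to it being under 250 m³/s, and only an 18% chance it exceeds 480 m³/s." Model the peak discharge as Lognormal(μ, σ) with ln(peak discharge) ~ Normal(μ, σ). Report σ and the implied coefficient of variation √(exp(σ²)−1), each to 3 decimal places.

If T ~ Lognormal(μ,σ) then ln T ~ Normal(μ,σ), so the p-quantile of ln T is μ + z_p·σ.
ln(250) = 5.521 and ln(480) = 6.174; z_{0.08} = -1.405, z_{0.82} = 0.9154.
σ = (6.174 − 5.521)/(0.9154 − (-1.405)) = 0.281.
μ = 5.521 − (-1.405)·0.281 = 5.916.
CV = √(exp(σ²)−1) = √(exp(0.0790)−1) = 0.287.

σ ≈ 0.281, CV ≈ 0.287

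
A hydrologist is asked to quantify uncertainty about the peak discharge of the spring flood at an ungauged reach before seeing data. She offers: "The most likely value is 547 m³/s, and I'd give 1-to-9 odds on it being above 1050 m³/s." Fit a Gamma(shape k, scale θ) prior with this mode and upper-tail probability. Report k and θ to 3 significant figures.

k ≈ 5.5, θ ≈ 122

Gamma(k,θ) with k>1 has mode (k−1)θ, so θ = 547/(k−1).
Need P(X < 1050) = 0.9 with θ tied to k this way. Start at k = 2, θ = 547: P(X<1050) ≈ 0.572.
Too low — raise k to concentrate. Iterating converges to k ≈ 5.5.
Then θ = 547/(5.5−1) ≈ 122.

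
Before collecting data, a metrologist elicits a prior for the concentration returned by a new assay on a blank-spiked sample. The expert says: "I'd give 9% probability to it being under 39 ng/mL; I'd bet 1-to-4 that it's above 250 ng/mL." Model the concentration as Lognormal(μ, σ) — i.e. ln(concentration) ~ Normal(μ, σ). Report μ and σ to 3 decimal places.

μ ≈ 4.805, σ ≈ 0.851

If T ~ Lognormal(μ,σ) then ln T ~ Normal(μ,σ), so the p-quantile of ln T is μ + z_p·σ.
ln(39) = 3.664 and ln(250) = 5.521; z_{0.09} = -1.341, z_{0.8} = 0.8416.
σ = (5.521 − 3.664)/(0.8416 − (-1.341)) = 0.851.
μ = 3.664 − (-1.341)·0.851 = 4.805.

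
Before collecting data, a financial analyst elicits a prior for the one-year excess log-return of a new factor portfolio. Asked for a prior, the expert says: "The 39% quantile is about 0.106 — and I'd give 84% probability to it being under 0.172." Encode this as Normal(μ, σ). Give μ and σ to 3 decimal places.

μ = 0.120, σ = 0.052

For Normal(μ,σ), the p-quantile is μ + z_p·σ. Here z_{0.39} = -0.2793, z_{0.84} = 0.9945.
So 0.106 = μ − 0.2793σ and 0.172 = μ + 0.9945σ.
Subtracting: σ = (0.172 − 0.106)/(0.9945 − (-0.2793)) = 0.052.
Then μ = 0.106 − (-0.2793)·0.052 = 0.120.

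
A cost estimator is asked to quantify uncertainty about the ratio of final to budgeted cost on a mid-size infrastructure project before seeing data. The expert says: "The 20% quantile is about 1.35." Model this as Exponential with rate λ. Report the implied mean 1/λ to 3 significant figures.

P(T < 1.35) = 1 − e^(−λ·1.35) = 0.2, so λ = −ln(1−0.2)/1.35 = −ln(0.8)/1.35 = 0.165.
Mean = 1/λ = 6.05.

mean ≈ 6.05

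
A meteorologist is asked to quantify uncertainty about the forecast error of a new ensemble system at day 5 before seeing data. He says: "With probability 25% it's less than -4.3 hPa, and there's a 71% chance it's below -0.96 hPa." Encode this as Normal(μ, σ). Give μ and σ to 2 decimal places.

The p-quantile of Normal(μ,σ) is μ + z_p·σ, with z_{0.25} = -0.6745 and z_{0.71} = 0.5534.
Eliminate σ: μ = (z₂·x₁ − z₁·x₂)/(z₂ − z₁) = (0.5534·-4.3 − (-0.6745)·-0.96)/1.228 = -2.47.
Then σ = (x₂ − x₁)/(z₂ − z₁) = (-0.96 − -4.3)/1.228 = 2.72.

μ = -2.47, σ = 2.72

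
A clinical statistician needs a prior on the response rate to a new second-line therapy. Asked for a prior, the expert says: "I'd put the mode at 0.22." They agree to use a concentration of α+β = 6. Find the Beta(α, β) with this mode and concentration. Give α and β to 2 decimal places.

For α,β > 1 the Beta mode is (α−1)/(α+β−2). With α+β = 6, the mode is (α−1)/4.
Set (α−1)/4 = 0.22 → α = 1 + 0.22·4 = 1.88.
β = 6 − α = 4.12.

α = 1.88, β = 4.12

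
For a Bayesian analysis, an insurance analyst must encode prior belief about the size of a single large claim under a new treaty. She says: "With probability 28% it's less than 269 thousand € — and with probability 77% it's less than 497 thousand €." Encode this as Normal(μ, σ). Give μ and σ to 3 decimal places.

μ = 369.544, σ = 172.507

For Normal(μ,σ), the p-quantile is μ + z_p·σ. Here z_{0.28} = -0.5828, z_{0.77} = 0.7388.
So 269 = μ − 0.5828σ and 497 = μ + 0.7388σ.
Subtracting: σ = (497 − 269)/(0.7388 − (-0.5828)) = 172.507.
Then μ = 269 − (-0.5828)·172.507 = 369.544.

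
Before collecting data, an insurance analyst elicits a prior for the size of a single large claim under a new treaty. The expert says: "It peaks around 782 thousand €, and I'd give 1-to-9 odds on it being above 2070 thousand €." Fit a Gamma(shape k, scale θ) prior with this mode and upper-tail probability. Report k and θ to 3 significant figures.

k ≈ 3.02, θ ≈ 387

Gamma(k,θ) with k>1 has mode (k−1)θ, so θ = 782/(k−1).
Need P(X < 2070) = 0.9 with θ tied to k this way. Start at k = 2, θ = 782: P(X<2070) ≈ 0.742.
Too low — raise k to concentrate. Iterating converges to k ≈ 3.02.
Then θ = 782/(3.02−1) ≈ 387.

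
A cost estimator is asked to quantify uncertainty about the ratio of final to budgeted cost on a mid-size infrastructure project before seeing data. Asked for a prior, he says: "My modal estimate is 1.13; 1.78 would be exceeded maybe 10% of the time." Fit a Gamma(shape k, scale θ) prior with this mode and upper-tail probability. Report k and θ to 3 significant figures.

k ≈ 10.1, θ ≈ 0.124

Gamma(k,θ) with k>1 has mode (k−1)θ, so θ = 1.13/(k−1).
Need P(X < 1.78) = 0.9 with θ tied to k this way. Start at k = 2, θ = 1.13: P(X<1.78) ≈ 0.467.
Too low — raise k to concentrate. Iterating converges to k ≈ 10.1.
Then θ = 1.13/(10.1−1) ≈ 0.124.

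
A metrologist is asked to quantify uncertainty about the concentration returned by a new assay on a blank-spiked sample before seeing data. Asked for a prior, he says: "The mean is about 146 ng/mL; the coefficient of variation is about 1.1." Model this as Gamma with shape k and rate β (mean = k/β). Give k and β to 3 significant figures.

For Gamma(k, rate β): mean = k/β, variance = k/β², so CV = 1/√k.
CV = 1.1, hence k = 1/CV² = 0.826.
Then β = k/mean = 0.826/146 = 0.00566.

k ≈ 0.826, β ≈ 0.00566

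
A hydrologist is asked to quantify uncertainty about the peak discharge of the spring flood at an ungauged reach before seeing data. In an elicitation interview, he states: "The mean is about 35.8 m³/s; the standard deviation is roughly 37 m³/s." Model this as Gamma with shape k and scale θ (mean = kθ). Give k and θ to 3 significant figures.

k ≈ 0.936, θ ≈ 38.2

For Gamma(k, scale θ): mean = kθ, variance = kθ², so CV = 1/√k.
CV = SD/mean = 37/35.8 = 1.034, hence k = 1/CV² = 0.936.
Then θ = mean/k = 35.8/0.936 = 38.2.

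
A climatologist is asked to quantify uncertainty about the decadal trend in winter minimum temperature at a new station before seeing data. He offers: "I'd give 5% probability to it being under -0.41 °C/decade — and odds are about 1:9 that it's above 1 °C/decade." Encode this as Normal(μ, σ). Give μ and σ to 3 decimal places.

The p-quantile of Normal(μ,σ) is μ + z_p·σ, with z_{0.05} = -1.645 and z_{0.9} = 1.282.
Eliminate σ: μ = (z₂·x₁ − z₁·x₂)/(z₂ − z₁) = (1.282·-0.41 − (-1.645)·1)/2.926 = 0.383.
Then σ = (x₂ − x₁)/(z₂ − z₁) = (1 − -0.41)/2.926 = 0.482.

μ = 0.383, σ = 0.482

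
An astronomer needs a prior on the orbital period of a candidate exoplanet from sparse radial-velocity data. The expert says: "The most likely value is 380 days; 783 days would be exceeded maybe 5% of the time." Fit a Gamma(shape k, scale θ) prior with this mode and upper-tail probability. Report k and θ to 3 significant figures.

Gamma(k,θ) with k>1 has mode (k−1)θ, so θ = 380/(k−1).
Need P(X < 783) = 0.95 with θ tied to k this way. Start at k = 2, θ = 380: P(X<783) ≈ 0.610.
Too low — raise k to concentrate. Iterating converges to k ≈ 6.29.
Then θ = 380/(6.29−1) ≈ 71.8.

k ≈ 6.29, θ ≈ 71.8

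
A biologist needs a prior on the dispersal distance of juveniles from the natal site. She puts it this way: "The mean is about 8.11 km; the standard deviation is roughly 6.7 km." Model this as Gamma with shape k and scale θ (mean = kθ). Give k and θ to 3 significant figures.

k ≈ 1.47, θ ≈ 5.54

For Gamma(k, scale θ): mean = kθ, variance = kθ², so CV = 1/√k.
CV = SD/mean = 6.7/8.11 = 0.8261, hence k = 1/CV² = 1.47.
Then θ = mean/k = 8.11/1.47 = 5.54.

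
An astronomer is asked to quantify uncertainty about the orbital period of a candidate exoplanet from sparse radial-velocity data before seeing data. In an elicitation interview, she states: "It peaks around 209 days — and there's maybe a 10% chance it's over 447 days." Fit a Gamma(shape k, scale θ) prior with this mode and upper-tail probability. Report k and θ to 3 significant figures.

Gamma(k,θ) with k>1 has mode (k−1)θ, so θ = 209/(k−1).
Need P(X < 447) = 0.9 with θ tied to k this way. Start at k = 2, θ = 209: P(X<447) ≈ 0.630.
Too low — raise k to concentrate. Iterating converges to k ≈ 4.33.
Then θ = 209/(4.33−1) ≈ 62.9.

k ≈ 4.33, θ ≈ 62.9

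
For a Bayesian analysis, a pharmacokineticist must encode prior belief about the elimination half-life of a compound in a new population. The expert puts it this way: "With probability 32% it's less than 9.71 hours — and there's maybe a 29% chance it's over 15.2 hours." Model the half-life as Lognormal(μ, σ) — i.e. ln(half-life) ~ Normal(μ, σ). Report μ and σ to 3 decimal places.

μ ≈ 2.478, σ ≈ 0.439

If T ~ Lognormal(μ,σ) then ln T ~ Normal(μ,σ), so the p-quantile of ln T is μ + z_p·σ.
ln(9.71) = 2.273 and ln(15.2) = 2.721; z_{0.32} = -0.4677, z_{0.71} = 0.5534.
σ = (2.721 − 2.273)/(0.5534 − (-0.4677)) = 0.439.
μ = 2.273 − (-0.4677)·0.439 = 2.478.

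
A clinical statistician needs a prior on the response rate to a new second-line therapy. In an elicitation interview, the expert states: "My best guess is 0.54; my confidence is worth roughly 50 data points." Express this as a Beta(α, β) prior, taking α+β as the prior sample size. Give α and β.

Under the effective-sample-size interpretation, Beta(α, β) has prior mean α/(α+β) and prior sample size α+β.
So α+β = 50 and α/(α+β) = 0.54, giving α = 0.54·50 = 27 and β = 50 − 27 = 23.

α = 27, β = 23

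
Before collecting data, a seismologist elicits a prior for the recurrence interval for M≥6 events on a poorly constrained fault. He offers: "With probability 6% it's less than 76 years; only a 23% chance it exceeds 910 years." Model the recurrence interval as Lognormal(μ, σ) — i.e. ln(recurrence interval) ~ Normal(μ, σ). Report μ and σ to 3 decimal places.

μ ≈ 6.014, σ ≈ 1.082

If T ~ Lognormal(μ,σ) then ln T ~ Normal(μ,σ), so the p-quantile of ln T is μ + z_p·σ.
ln(76) = 4.331 and ln(910) = 6.813; z_{0.06} = -1.555, z_{0.77} = 0.7388.
σ = (6.813 − 4.331)/(0.7388 − (-1.555)) = 1.082.
μ = 4.331 − (-1.555)·1.082 = 6.014.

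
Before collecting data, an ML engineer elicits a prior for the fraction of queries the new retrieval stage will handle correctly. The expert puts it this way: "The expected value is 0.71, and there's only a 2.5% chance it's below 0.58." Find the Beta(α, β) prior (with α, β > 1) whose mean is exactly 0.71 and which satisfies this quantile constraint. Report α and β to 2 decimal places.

α ≈ 36.44, β ≈ 14.88

With mean 0.71 fixed, write α = 0.71s, β = 0.29s where s = α+β.
Need P(θ < 0.58) = 0.025 under Beta(0.71s, 0.29s). Normal approximation: (q−m)/√(m(1−m)/s) ≈ z_{0.025} = -1.96, so s ≈ 0.71·0.29·(-1.96)²/(0.58−0.71)² = 46.8.
At s = 46.8: P(θ<0.58) ≈ 0.030. Adjusting to match 0.025 gives s ≈ 51.32.
So α = 0.71·51.32 ≈ 36.44, β = 0.29·51.32 ≈ 14.88.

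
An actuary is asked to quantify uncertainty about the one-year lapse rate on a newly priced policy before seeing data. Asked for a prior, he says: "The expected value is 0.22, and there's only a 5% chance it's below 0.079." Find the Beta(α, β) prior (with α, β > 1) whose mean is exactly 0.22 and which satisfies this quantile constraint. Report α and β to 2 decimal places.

With mean 0.22 fixed, write α = 0.22s, β = 0.78s where s = α+β.
Need P(θ < 0.079) = 0.05 under Beta(0.22s, 0.78s). Normal approximation: (q−m)/√(m(1−m)/s) ≈ z_{0.05} = -1.64, so s ≈ 0.22·0.78·(-1.64)²/(0.079−0.22)² = 23.4.
At s = 23.4: P(θ<0.079) ≈ 0.023. Adjusting to match 0.05 gives s ≈ 16.66.
So α = 0.22·16.66 ≈ 3.66, β = 0.78·16.66 ≈ 12.99.

α ≈ 3.66, β ≈ 12.99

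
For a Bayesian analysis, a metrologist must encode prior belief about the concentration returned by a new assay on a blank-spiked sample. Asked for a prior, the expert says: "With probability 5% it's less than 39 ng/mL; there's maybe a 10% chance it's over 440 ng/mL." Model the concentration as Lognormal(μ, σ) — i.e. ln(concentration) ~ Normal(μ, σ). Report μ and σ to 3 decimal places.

μ ≈ 5.026, σ ≈ 0.828

If T ~ Lognormal(μ,σ) then ln T ~ Normal(μ,σ), so the p-quantile of ln T is μ + z_p·σ.
ln(39) = 3.664 and ln(440) = 6.087; z_{0.05} = -1.645, z_{0.9} = 1.282.
σ = (6.087 − 3.664)/(1.282 − (-1.645)) = 0.828.
μ = 3.664 − (-1.645)·0.828 = 5.026.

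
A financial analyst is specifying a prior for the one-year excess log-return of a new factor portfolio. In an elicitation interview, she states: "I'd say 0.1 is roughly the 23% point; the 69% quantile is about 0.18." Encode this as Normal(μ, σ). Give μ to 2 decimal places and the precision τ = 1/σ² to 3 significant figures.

μ = 0.15, τ = 238

The p-quantile of Normal(μ,σ) is μ + z_p·σ, with z_{0.23} = -0.7388 and z_{0.69} = 0.4959.
Eliminate σ: μ = (z₂·x₁ − z₁·x₂)/(z₂ − z₁) = (0.4959·0.1 − (-0.7388)·0.18)/1.235 = 0.15.
Then σ = (x₂ − x₁)/(z₂ − z₁) = (0.18 − 0.1)/1.235 = 0.06.
Precision τ = 1/σ² = 1/0.06479² = 238.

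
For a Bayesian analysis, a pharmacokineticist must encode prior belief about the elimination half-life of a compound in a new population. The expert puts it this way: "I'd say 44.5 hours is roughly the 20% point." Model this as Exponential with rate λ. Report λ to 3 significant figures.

λ ≈ 0.00501

P(T < 44.5) = 1 − e^(−λ·44.5) = 0.2, so λ = −ln(1−0.2)/44.5 = −ln(0.8)/44.5 = 0.00501.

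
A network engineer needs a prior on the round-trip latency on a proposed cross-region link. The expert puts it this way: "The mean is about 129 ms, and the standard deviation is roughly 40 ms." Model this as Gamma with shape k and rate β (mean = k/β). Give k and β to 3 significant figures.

k ≈ 10.4, β ≈ 0.0806

For Gamma(k, rate β): mean = k/β, variance = k/β², so CV = 1/√k.
CV = SD/mean = 40/129 = 0.3101, hence k = 1/CV² = 10.4.
Then β = k/mean = 10.4/129 = 0.0806.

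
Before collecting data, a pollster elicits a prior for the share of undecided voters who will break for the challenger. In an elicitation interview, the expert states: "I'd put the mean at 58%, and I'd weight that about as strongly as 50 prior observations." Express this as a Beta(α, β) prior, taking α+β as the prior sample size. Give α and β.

Under the effective-sample-size interpretation, Beta(α, β) has prior mean α/(α+β) and prior sample size α+β.
So α+β = 50 and α/(α+β) = 0.58, giving α = 0.58·50 = 29 and β = 50 − 29 = 21.

α = 29, β = 21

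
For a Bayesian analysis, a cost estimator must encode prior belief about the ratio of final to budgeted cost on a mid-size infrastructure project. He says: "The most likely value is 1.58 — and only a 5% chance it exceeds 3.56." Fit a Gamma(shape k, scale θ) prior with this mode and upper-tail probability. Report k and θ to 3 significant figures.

Gamma(k,θ) with k>1 has mode (k−1)θ, so θ = 1.58/(k−1).
Need P(X < 3.56) = 0.95 with θ tied to k this way. Start at k = 2, θ = 1.58: P(X<3.56) ≈ 0.658.
Too low — raise k to concentrate. Iterating converges to k ≈ 5.16.
Then θ = 1.58/(5.16−1) ≈ 0.38.

k ≈ 5.16, θ ≈ 0.38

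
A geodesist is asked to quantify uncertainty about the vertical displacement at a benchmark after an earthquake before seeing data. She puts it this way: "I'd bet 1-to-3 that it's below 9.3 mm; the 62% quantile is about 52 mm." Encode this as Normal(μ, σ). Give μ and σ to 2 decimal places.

μ = 38.69, σ = 43.57

The p-quantile of Normal(μ,σ) is μ + z_p·σ, with z_{0.25} = -0.6745 and z_{0.62} = 0.3055.
Eliminate σ: μ = (z₂·x₁ − z₁·x₂)/(z₂ − z₁) = (0.3055·9.3 − (-0.6745)·52)/0.98 = 38.69.
Then σ = (x₂ − x₁)/(z₂ − z₁) = (52 − 9.3)/0.98 = 43.57.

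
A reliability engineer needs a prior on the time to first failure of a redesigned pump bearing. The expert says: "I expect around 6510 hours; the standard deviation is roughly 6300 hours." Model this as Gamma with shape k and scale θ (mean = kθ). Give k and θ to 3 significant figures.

k ≈ 1.07, θ ≈ 6100

For Gamma(k, scale θ): mean = kθ, variance = kθ², so CV = 1/√k.
CV = SD/mean = 6300/6510 = 0.9677, hence k = 1/CV² = 1.07.
Then θ = mean/k = 6510/1.07 = 6100.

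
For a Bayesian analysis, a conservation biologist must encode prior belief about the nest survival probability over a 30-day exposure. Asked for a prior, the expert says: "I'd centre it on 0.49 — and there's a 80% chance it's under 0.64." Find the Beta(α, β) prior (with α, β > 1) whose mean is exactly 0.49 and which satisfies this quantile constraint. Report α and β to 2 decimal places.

α ≈ 3.90, β ≈ 4.06

With mean 0.49 fixed, write α = 0.49s, β = 0.51s where s = α+β.
Need P(θ < 0.64) = 0.8 under Beta(0.49s, 0.51s). Normal approximation: (q−m)/√(m(1−m)/s) ≈ z_{0.8} = 0.842, so s ≈ 0.49·0.51·(0.842)²/(0.64−0.49)² = 7.9.
At s = 7.9: P(θ<0.64) ≈ 0.798. Adjusting to match 0.8 gives s ≈ 7.97.
So α = 0.49·7.97 ≈ 3.90, β = 0.51·7.97 ≈ 4.06.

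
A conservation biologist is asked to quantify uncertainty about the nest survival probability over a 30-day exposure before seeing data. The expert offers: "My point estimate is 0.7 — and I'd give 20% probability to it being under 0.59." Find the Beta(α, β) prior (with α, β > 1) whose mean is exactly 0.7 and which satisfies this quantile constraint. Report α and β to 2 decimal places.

With mean 0.7 fixed, write α = 0.7s, β = 0.3s where s = α+β.
Need P(θ < 0.59) = 0.2 under Beta(0.7s, 0.3s). Normal approximation: (q−m)/√(m(1−m)/s) ≈ z_{0.2} = -0.842, so s ≈ 0.7·0.3·(-0.842)²/(0.59−0.7)² = 12.3.
At s = 12.3: P(θ<0.59) ≈ 0.193. Adjusting to match 0.2 gives s ≈ 11.50.
So α = 0.7·11.50 ≈ 8.05, β = 0.3·11.50 ≈ 3.45.

α ≈ 8.05, β ≈ 3.45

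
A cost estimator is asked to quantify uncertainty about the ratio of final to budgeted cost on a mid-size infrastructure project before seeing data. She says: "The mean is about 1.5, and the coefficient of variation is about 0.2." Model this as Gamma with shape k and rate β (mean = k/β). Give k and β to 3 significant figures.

k ≈ 25, β ≈ 16.7

For Gamma(k, rate β): mean = k/β, variance = k/β², so CV = 1/√k.
CV = 0.2, hence k = 1/CV² = 25.
Then β = k/mean = 25/1.5 = 16.7.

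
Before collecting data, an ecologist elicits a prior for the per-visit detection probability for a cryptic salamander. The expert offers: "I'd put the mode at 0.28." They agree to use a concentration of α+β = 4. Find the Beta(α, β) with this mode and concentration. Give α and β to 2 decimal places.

For α,β > 1 the Beta mode is (α−1)/(α+β−2). With α+β = 4, the mode is (α−1)/2.
Set (α−1)/2 = 0.28 → α = 1 + 0.28·2 = 1.56.
β = 4 − α = 2.44.

α = 1.56, β = 2.44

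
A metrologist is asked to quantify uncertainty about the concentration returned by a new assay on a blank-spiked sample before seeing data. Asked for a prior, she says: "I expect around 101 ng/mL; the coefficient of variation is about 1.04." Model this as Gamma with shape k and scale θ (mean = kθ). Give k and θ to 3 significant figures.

For Gamma(k, scale θ): mean = kθ, variance = kθ², so CV = 1/√k.
CV = 1.04, hence k = 1/CV² = 0.925.
Then θ = mean/k = 101/0.925 = 109.

k ≈ 0.925, θ ≈ 109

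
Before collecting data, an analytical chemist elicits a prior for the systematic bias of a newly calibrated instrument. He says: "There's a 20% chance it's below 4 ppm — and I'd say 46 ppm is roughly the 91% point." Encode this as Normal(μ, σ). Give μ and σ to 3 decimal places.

For Normal(μ,σ), the p-quantile is μ + z_p·σ. Here z_{0.2} = -0.8416, z_{0.91} = 1.341.
So 4 = μ − 0.8416σ and 46 = μ + 1.341σ.
Subtracting: σ = (46 − 4)/(1.341 − (-0.8416)) = 19.245.
Then μ = 4 − (-0.8416)·19.245 = 20.197.

μ = 20.197, σ = 19.245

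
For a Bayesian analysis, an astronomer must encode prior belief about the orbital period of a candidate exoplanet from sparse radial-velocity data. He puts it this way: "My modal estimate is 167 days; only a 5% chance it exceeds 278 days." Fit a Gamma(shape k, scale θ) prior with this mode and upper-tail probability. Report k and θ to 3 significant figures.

k ≈ 11.8, θ ≈ 15.5

Gamma(k,θ) with k>1 has mode (k−1)θ, so θ = 167/(k−1).
Need P(X < 278) = 0.95 with θ tied to k this way. Start at k = 2, θ = 167: P(X<278) ≈ 0.496.
Too low — raise k to concentrate. Iterating converges to k ≈ 11.8.
Then θ = 167/(11.8−1) ≈ 15.5.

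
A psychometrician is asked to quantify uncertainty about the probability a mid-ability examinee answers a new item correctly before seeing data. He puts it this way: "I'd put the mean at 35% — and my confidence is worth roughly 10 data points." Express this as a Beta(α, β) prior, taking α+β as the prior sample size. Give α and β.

Under the effective-sample-size interpretation, Beta(α, β) has prior mean α/(α+β) and prior sample size α+β.
So α+β = 10 and α/(α+β) = 0.35, giving α = 0.35·10 = 3.5 and β = 10 − 3.5 = 6.5.

α = 3.5, β = 6.5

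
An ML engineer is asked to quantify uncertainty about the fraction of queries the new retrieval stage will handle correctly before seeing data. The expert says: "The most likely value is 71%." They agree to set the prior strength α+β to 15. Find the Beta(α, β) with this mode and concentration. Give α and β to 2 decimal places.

α = 10.23, β = 4.77

For α,β > 1 the Beta mode is (α−1)/(α+β−2). With α+β = 15, the mode is (α−1)/13.
Set (α−1)/13 = 0.71 → α = 1 + 0.71·13 = 10.23.
β = 15 − α = 4.77.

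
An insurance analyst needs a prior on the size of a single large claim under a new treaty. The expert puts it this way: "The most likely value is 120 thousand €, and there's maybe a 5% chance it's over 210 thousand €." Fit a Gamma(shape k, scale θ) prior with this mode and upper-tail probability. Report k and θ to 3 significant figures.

k ≈ 9.91, θ ≈ 13.5

Gamma(k,θ) with k>1 has mode (k−1)θ, so θ = 120/(k−1).
Need P(X < 210) = 0.95 with θ tied to k this way. Start at k = 2, θ = 120: P(X<210) ≈ 0.522.
Too low — raise k to concentrate. Iterating converges to k ≈ 9.91.
Then θ = 120/(9.91−1) ≈ 13.5.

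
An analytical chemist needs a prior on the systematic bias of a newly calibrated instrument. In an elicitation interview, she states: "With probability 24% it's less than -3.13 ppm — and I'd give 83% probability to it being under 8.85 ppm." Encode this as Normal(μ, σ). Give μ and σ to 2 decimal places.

μ = 1.97, σ = 7.21

The p-quantile of Normal(μ,σ) is μ + z_p·σ, with z_{0.24} = -0.7063 and z_{0.83} = 0.9542.
Eliminate σ: μ = (z₂·x₁ − z₁·x₂)/(z₂ − z₁) = (0.9542·-3.13 − (-0.7063)·8.85)/1.66 = 1.97.
Then σ = (x₂ − x₁)/(z₂ − z₁) = (8.85 − -3.13)/1.66 = 7.21.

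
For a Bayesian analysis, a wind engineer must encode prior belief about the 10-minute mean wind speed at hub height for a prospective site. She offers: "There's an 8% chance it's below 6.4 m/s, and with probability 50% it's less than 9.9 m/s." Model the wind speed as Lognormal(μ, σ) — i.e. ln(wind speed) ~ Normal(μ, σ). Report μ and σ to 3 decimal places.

If T ~ Lognormal(μ,σ) then ln T ~ Normal(μ,σ), so the p-quantile of ln T is μ + z_p·σ.
ln(6.4) = 1.856 and ln(9.9) = 2.293; z_{0.08} = -1.405, z_{0.5} = 0.
σ = (2.293 − 1.856)/(0 − (-1.405)) = 0.310.
μ = 1.856 − (-1.405)·0.310 = 2.293.

μ ≈ 2.293, σ ≈ 0.310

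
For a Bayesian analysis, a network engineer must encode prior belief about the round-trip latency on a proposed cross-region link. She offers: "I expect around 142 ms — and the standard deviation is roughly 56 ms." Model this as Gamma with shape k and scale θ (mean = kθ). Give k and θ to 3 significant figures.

k ≈ 6.43, θ ≈ 22.1

For Gamma(k, scale θ): mean = kθ, variance = kθ², so CV = 1/√k.
CV = SD/mean = 56/142 = 0.3944, hence k = 1/CV² = 6.43.
Then θ = mean/k = 142/6.43 = 22.1.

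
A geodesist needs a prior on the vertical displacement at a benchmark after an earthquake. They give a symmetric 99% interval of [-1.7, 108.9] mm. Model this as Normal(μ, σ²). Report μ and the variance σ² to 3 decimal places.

A symmetric 99% interval runs μ ± z·σ with z = 2.576.
Half-width = 55.3, so σ = 55.3/2.576 = 21.4688 and σ² = 460.910.
μ is the interval midpoint, 53.600.

μ = 53.600, σ² = 460.910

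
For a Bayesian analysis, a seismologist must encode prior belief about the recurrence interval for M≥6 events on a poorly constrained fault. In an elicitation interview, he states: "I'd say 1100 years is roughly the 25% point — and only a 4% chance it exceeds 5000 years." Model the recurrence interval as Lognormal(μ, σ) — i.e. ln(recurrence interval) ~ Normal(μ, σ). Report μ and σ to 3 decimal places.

μ ≈ 7.424, σ ≈ 0.624

If T ~ Lognormal(μ,σ) then ln T ~ Normal(μ,σ), so the p-quantile of ln T is μ + z_p·σ.
ln(1100) = 7.003 and ln(5000) = 8.517; z_{0.25} = -0.6745, z_{0.96} = 1.751.
σ = (8.517 − 7.003)/(1.751 − (-0.6745)) = 0.624.
μ = 7.003 − (-0.6745)·0.624 = 7.424.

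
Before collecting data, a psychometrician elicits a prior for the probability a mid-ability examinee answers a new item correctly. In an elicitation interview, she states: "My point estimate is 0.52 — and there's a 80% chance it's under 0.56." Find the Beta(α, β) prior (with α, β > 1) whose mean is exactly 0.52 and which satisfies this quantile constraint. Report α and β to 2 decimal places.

α ≈ 57.63, β ≈ 53.20

With mean 0.52 fixed, write α = 0.52s, β = 0.48s where s = α+β.
Need P(θ < 0.56) = 0.8 under Beta(0.52s, 0.48s). Normal approximation: (q−m)/√(m(1−m)/s) ≈ z_{0.8} = 0.842, so s ≈ 0.52·0.48·(0.842)²/(0.56−0.52)² = 110.5.
At s = 110.5: P(θ<0.56) ≈ 0.800. Adjusting to match 0.8 gives s ≈ 110.83.
So α = 0.52·110.83 ≈ 57.63, β = 0.48·110.83 ≈ 53.20.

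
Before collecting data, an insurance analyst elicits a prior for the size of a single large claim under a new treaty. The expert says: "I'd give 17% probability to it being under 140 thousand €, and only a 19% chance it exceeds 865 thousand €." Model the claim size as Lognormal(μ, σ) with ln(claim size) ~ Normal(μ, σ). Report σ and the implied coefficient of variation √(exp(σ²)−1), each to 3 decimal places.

If T ~ Lognormal(μ,σ) then ln T ~ Normal(μ,σ), so the p-quantile of ln T is μ + z_p·σ.
ln(140) = 4.942 and ln(865) = 6.763; z_{0.17} = -0.9542, z_{0.81} = 0.8779.
σ = (6.763 − 4.942)/(0.8779 − (-0.9542)) = 0.994.
μ = 4.942 − (-0.9542)·0.994 = 5.890.
CV = √(exp(σ²)−1) = √(exp(0.9881)−1) = 1.298.

σ ≈ 0.994, CV ≈ 1.298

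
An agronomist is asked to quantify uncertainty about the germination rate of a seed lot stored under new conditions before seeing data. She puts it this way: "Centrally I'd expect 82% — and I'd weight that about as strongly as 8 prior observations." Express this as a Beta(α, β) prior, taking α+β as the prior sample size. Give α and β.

Under the effective-sample-size interpretation, Beta(α, β) has prior mean α/(α+β) and prior sample size α+β.
So α+β = 8 and α/(α+β) = 0.82, giving α = 0.82·8 = 6.56 and β = 8 − 6.56 = 1.44.

α = 6.56, β = 1.44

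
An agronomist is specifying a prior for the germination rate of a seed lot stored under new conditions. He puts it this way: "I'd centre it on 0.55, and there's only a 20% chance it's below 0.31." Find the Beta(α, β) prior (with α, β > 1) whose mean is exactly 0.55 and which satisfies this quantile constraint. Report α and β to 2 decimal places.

With mean 0.55 fixed, write α = 0.55s, β = 0.45s where s = α+β.
Need P(θ < 0.31) = 0.2 under Beta(0.55s, 0.45s). Normal approximation: (q−m)/√(m(1−m)/s) ≈ z_{0.2} = -0.842, so s ≈ 0.55·0.45·(-0.842)²/(0.31−0.55)² = 3.0.
At s = 3.0: P(θ<0.31) ≈ 0.201. Adjusting to match 0.2 gives s ≈ 3.07.
So α = 0.55·3.07 ≈ 1.69, β = 0.45·3.07 ≈ 1.38.

α ≈ 1.69, β ≈ 1.38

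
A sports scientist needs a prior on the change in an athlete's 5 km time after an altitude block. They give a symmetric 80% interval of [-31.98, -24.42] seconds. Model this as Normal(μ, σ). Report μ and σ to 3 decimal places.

μ = -28.200, σ = 2.950

A symmetric 80% interval runs μ ± z·σ with z = 1.282.
Half-width = 3.78, so σ = 3.78/1.282 = 2.950.
μ is the interval midpoint, -28.200.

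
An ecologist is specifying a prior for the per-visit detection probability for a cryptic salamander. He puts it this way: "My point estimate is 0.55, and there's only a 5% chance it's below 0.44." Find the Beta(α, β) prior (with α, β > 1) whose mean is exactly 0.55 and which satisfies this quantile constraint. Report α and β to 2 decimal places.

With mean 0.55 fixed, write α = 0.55s, β = 0.45s where s = α+β.
Need P(θ < 0.44) = 0.05 under Beta(0.55s, 0.45s). Normal approximation: (q−m)/√(m(1−m)/s) ≈ z_{0.05} = -1.64, so s ≈ 0.55·0.45·(-1.64)²/(0.44−0.55)² = 55.3.
At s = 55.3: P(θ<0.44) ≈ 0.050. Adjusting to match 0.05 gives s ≈ 55.52.
So α = 0.55·55.52 ≈ 30.53, β = 0.45·55.52 ≈ 24.98.

α ≈ 30.53, β ≈ 24.98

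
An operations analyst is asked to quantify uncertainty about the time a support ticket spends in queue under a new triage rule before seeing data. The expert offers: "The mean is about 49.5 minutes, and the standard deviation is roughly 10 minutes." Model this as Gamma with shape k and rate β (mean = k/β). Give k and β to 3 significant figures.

For Gamma(k, rate β): mean = k/β, variance = k/β², so CV = 1/√k.
CV = SD/mean = 10/49.5 = 0.202, hence k = 1/CV² = 24.5.
Then β = k/mean = 24.5/49.5 = 0.495.

k ≈ 24.5, β ≈ 0.495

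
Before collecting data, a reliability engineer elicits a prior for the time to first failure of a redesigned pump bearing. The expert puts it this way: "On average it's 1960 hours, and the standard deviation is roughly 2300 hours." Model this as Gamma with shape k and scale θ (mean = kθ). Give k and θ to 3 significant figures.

For Gamma(k, scale θ): mean = kθ, variance = kθ², so CV = 1/√k.
CV = SD/mean = 2300/1960 = 1.173, hence k = 1/CV² = 0.726.
Then θ = mean/k = 1960/0.726 = 2700.

k ≈ 0.726, θ ≈ 2700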